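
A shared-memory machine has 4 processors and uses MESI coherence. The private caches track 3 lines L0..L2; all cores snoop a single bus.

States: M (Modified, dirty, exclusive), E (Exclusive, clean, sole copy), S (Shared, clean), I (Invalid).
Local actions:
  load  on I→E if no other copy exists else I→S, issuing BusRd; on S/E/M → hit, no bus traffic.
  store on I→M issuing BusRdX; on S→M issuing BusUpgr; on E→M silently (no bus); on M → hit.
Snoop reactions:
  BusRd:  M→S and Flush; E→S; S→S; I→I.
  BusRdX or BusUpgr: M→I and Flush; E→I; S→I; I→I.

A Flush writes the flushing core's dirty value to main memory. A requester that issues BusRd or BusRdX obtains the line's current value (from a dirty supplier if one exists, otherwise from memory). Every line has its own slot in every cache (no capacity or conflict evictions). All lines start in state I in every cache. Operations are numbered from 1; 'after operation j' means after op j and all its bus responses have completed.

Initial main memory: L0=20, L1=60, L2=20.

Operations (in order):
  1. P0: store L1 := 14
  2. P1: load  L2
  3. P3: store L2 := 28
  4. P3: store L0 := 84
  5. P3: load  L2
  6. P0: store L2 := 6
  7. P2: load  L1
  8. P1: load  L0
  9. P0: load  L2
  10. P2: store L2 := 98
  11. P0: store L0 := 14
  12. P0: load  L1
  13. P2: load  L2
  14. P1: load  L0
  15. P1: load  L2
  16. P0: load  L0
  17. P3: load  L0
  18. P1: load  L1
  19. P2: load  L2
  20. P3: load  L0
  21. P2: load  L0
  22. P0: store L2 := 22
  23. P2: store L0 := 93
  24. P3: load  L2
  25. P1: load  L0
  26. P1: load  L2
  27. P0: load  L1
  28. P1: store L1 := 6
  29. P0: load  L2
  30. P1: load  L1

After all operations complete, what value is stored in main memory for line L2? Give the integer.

1. P0: store L1 := 14  bus=[BusRdX]  L1: P0=M P1=I P2=I P3=I  mem[L1]=60
2. P1: load  L2  bus=[BusRd]  L2: P0=I P1=E P2=I P3=I  mem[L2]=20
3. P3: store L2 := 28  bus=[BusRdX]  L2: P0=I P1=I P2=I P3=M  mem[L2]=20
4. P3: store L0 := 84  bus=[BusRdX]  L0: P0=I P1=I P2=I P3=M  mem[L0]=20
5. P3: load  L2  bus=[-]  L2: P0=I P1=I P2=I P3=M  mem[L2]=20
6. P0: store L2 := 6  bus=[BusRdX,Flush]  L2: P0=M P1=I P2=I P3=I  mem[L2]=28
7. P2: load  L1  bus=[BusRd,Flush]  L1: P0=S P1=I P2=S P3=I  mem[L1]=14
8. P1: load  L0  bus=[BusRd,Flush]  L0: P0=I P1=S P2=I P3=S  mem[L0]=84
9. P0: load  L2  bus=[-]  L2: P0=M P1=I P2=I P3=I  mem[L2]=28
10. P2: store L2 := 98  bus=[BusRdX,Flush]  L2: P0=I P1=I P2=M P3=I  mem[L2]=6
11. P0: store L0 := 14  bus=[BusRdX]  L0: P0=M P1=I P2=I P3=I  mem[L0]=84
12. P0: load  L1  bus=[-]  L1: P0=S P1=I P2=S P3=I  mem[L1]=14
13. P2: load  L2  bus=[-]  L2: P0=I P1=I P2=M P3=I  mem[L2]=6
14. P1: load  L0  bus=[BusRd,Flush]  L0: P0=S P1=S P2=I P3=I  mem[L0]=14
15. P1: load  L2  bus=[BusRd,Flush]  L2: P0=I P1=S P2=S P3=I  mem[L2]=98
16. P0: load  L0  bus=[-]  L0: P0=S P1=S P2=I P3=I  mem[L0]=14
17. P3: load  L0  bus=[BusRd]  L0: P0=S P1=S P2=I P3=S  mem[L0]=14
18. P1: load  L1  bus=[BusRd]  L1: P0=S P1=S P2=S P3=I  mem[L1]=14
19. P2: load  L2  bus=[-]  L2: P0=I P1=S P2=S P3=I  mem[L2]=98
20. P3: load  L0  bus=[-]  L0: P0=S P1=S P2=I P3=S  mem[L0]=14
21. P2: load  L0  bus=[BusRd]  L0: P0=S P1=S P2=S P3=S  mem[L0]=14
22. P0: store L2 := 22  bus=[BusRdX]  L2: P0=M P1=I P2=I P3=I  mem[L2]=98
23. P2: store L0 := 93  bus=[BusUpgr]  L0: P0=I P1=I P2=M P3=I  mem[L0]=14
24. P3: load  L2  bus=[BusRd,Flush]  L2: P0=S P1=I P2=I P3=S  mem[L2]=22
25. P1: load  L0  bus=[BusRd,Flush]  L0: P0=I P1=S P2=S P3=I  mem[L0]=93
26. P1: load  L2  bus=[BusRd]  L2: P0=S P1=S P2=I P3=S  mem[L2]=22
27. P0: load  L1  bus=[-]  L1: P0=S P1=S P2=S P3=I  mem[L1]=14
28. P1: store L1 := 6  bus=[BusUpgr]  L1: P0=I P1=M P2=I P3=I  mem[L1]=14
29. P0: load  L2  bus=[-]  L2: P0=S P1=S P2=I P3=S  mem[L2]=22
30. P1: load  L1  bus=[-]  L1: P0=I P1=M P2=I P3=I  mem[L1]=14

memory[L2] = 22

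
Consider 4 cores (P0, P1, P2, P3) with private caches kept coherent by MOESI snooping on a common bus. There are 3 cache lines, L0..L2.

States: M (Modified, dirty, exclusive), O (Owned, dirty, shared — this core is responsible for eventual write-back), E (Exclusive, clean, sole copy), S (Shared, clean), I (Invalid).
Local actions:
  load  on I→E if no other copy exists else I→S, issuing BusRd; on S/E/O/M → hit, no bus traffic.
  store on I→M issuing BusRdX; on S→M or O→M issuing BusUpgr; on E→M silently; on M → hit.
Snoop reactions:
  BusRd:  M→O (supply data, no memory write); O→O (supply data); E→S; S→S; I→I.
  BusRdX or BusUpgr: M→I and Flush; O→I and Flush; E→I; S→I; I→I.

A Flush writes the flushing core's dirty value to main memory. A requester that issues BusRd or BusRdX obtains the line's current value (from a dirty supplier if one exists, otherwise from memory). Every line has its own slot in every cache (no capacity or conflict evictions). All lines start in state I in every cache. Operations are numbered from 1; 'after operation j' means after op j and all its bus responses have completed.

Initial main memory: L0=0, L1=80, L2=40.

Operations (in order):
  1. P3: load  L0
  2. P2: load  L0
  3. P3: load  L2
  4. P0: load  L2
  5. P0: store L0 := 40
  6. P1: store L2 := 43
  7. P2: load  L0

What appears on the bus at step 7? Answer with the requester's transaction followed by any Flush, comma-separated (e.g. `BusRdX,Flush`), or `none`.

1. P3: load  L0  bus=[BusRd]  L0: P0=I P1=I P2=I P3=E  mem[L0]=0
2. P2: load  L0  bus=[BusRd]  L0: P0=I P1=I P2=S P3=S  mem[L0]=0
3. P3: load  L2  bus=[BusRd]  L2: P0=I P1=I P2=I P3=E  mem[L2]=40
4. P0: load  L2  bus=[BusRd]  L2: P0=S P1=I P2=I P3=S  mem[L2]=40
5. P0: store L0 := 40  bus=[BusRdX]  L0: P0=M P1=I P2=I P3=I  mem[L0]=0
6. P1: store L2 := 43  bus=[BusRdX]  L2: P0=I P1=M P2=I P3=I  mem[L2]=40
7. P2: load  L0  bus=[BusRd]  L0: P0=O P1=I P2=S P3=I  mem[L0]=0

bus = BusRd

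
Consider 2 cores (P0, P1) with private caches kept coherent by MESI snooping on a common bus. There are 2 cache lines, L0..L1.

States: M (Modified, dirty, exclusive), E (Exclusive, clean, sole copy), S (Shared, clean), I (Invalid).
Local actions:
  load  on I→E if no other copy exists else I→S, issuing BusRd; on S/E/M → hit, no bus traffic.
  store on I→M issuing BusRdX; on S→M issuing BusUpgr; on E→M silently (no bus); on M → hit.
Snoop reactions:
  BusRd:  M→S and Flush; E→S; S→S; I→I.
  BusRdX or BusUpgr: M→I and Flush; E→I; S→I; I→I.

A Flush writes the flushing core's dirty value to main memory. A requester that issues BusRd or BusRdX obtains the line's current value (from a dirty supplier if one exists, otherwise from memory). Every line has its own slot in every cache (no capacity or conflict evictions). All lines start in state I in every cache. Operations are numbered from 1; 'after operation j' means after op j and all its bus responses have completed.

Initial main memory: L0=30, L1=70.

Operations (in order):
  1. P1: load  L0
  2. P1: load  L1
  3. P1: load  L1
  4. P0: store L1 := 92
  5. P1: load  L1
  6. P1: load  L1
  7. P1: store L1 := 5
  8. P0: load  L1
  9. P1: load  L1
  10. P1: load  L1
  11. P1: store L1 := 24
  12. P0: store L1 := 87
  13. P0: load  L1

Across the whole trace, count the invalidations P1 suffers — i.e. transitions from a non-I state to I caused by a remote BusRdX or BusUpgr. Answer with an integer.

1. P1: load  L0  bus=[BusRd]  L0: P0=I P1=E  mem[L0]=30
2. P1: load  L1  bus=[BusRd]  L1: P0=I P1=E  mem[L1]=70
3. P1: load  L1  bus=[-]  L1: P0=I P1=E  mem[L1]=70
4. P0: store L1 := 92  bus=[BusRdX]  L1: P0=M P1=I  mem[L1]=70
5. P1: load  L1  bus=[BusRd,Flush]  L1: P0=S P1=S  mem[L1]=92
6. P1: load  L1  bus=[-]  L1: P0=S P1=S  mem[L1]=92
7. P1: store L1 := 5  bus=[BusUpgr]  L1: P0=I P1=M  mem[L1]=92
8. P0: load  L1  bus=[BusRd,Flush]  L1: P0=S P1=S  mem[L1]=5
9. P1: load  L1  bus=[-]  L1: P0=S P1=S  mem[L1]=5
10. P1: load  L1  bus=[-]  L1: P0=S P1=S  mem[L1]=5
11. P1: store L1 := 24  bus=[BusUpgr]  L1: P0=I P1=M  mem[L1]=5
12. P0: store L1 := 87  bus=[BusRdX,Flush]  L1: P0=M P1=I  mem[L1]=24
13. P0: load  L1  bus=[-]  L1: P0=M P1=I  mem[L1]=24

invalidations = 2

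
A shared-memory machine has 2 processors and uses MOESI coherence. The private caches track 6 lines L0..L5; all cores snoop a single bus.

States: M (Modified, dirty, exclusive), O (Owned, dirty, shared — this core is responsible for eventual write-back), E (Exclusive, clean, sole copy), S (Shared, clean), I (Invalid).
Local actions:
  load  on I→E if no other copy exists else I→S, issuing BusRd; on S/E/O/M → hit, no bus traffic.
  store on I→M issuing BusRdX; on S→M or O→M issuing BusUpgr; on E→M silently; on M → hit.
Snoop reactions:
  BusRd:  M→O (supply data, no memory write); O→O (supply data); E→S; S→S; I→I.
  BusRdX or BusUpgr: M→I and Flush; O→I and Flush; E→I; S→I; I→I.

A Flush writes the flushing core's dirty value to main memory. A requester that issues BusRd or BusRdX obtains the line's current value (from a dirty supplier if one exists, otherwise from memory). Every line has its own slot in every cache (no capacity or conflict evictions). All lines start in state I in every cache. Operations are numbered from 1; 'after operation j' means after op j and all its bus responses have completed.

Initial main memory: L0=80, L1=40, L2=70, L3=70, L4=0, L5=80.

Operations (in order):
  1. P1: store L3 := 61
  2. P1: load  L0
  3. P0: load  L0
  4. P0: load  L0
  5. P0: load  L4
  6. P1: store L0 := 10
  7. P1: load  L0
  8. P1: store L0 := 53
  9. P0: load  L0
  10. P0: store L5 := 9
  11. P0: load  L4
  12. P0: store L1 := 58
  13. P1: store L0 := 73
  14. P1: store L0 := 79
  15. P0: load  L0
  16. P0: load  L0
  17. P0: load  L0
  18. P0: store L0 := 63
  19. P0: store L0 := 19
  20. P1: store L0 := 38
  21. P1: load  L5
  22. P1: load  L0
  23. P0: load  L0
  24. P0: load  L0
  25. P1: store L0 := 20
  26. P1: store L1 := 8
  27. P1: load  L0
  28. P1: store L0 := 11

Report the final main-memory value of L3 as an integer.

[1] P1: store L3 := 61 | P0:I, P1:M(61) | bus: BusRdX
[2] P1: load  L0 | P0:I, P1:E(80) | bus: BusRd
[3] P0: load  L0 | P0:S(80), P1:S(80) | bus: BusRd
[4] P0: load  L0 | P0:S(80), P1:S(80) | bus: none
[5] P0: load  L4 | P0:E(0), P1:I | bus: BusRd
[6] P1: store L0 := 10 | P0:I, P1:M(10) | bus: BusUpgr
[7] P1: load  L0 | P0:I, P1:M(10) | bus: none
[8] P1: store L0 := 53 | P0:I, P1:M(53) | bus: none
[9] P0: load  L0 | P0:S(53), P1:O(53) | bus: BusRd
[10] P0: store L5 := 9 | P0:M(9), P1:I | bus: BusRdX
[11] P0: load  L4 | P0:E(0), P1:I | bus: none
[12] P0: store L1 := 58 | P0:M(58), P1:I | bus: BusRdX
[13] P1: store L0 := 73 | P0:I, P1:M(73) | bus: BusUpgr
[14] P1: store L0 := 79 | P0:I, P1:M(79) | bus: none
[15] P0: load  L0 | P0:S(79), P1:O(79) | bus: BusRd
[16] P0: load  L0 | P0:S(79), P1:O(79) | bus: none
[17] P0: load  L0 | P0:S(79), P1:O(79) | bus: none
[18] P0: store L0 := 63 | P0:M(63), P1:I | bus: BusUpgr,Flush
[19] P0: store L0 := 19 | P0:M(19), P1:I | bus: none
[20] P1: store L0 := 38 | P0:I, P1:M(38) | bus: BusRdX,Flush
[21] P1: load  L5 | P0:O(9), P1:S(9) | bus: BusRd
[22] P1: load  L0 | P0:I, P1:M(38) | bus: none
[23] P0: load  L0 | P0:S(38), P1:O(38) | bus: BusRd
[24] P0: load  L0 | P0:S(38), P1:O(38) | bus: none
[25] P1: store L0 := 20 | P0:I, P1:M(20) | bus: BusUpgr
[26] P1: store L1 := 8 | P0:I, P1:M(8) | bus: BusRdX,Flush
[27] P1: load  L0 | P0:I, P1:M(20) | bus: none
[28] P1: store L0 := 11 | P0:I, P1:M(11) | bus: none

memory[L3] = 70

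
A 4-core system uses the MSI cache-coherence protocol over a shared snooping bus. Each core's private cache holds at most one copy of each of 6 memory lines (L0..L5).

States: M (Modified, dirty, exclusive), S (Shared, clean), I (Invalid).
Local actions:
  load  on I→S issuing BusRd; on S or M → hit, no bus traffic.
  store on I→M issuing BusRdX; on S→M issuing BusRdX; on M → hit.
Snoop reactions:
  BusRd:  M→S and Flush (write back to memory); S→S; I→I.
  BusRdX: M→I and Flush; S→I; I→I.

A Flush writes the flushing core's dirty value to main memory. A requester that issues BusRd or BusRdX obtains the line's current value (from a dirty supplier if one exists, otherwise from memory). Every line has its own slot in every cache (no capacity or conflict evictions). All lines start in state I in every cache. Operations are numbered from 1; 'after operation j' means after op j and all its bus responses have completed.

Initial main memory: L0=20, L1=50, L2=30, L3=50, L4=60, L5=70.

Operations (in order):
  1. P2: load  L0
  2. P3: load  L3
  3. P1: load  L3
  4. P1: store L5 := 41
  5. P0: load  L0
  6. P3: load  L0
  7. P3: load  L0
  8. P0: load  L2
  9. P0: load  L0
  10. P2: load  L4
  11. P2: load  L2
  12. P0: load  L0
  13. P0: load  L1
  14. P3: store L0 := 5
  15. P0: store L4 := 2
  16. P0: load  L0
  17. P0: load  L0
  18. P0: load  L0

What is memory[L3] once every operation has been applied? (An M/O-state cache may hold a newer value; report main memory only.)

  op1 P2: load  L0 → I/I/S/I on L0; bus BusRd; mem=20
  op2 P3: load  L3 → I/I/I/S on L3; bus BusRd; mem=50
  op3 P1: load  L3 → I/S/I/S on L3; bus BusRd; mem=50
  op4 P1: store L5 := 41 → I/M/I/I on L5; bus BusRdX; mem=70
  op5 P0: load  L0 → S/I/S/I on L0; bus BusRd; mem=20
  op6 P3: load  L0 → S/I/S/S on L0; bus BusRd; mem=20
  op7 P3: load  L0 → S/I/S/S on L0; bus (none); mem=20
  op8 P0: load  L2 → S/I/I/I on L2; bus BusRd; mem=30
  op9 P0: load  L0 → S/I/S/S on L0; bus (none); mem=20
  op10 P2: load  L4 → I/I/S/I on L4; bus BusRd; mem=60
  op11 P2: load  L2 → S/I/S/I on L2; bus BusRd; mem=30
  op12 P0: load  L0 → S/I/S/S on L0; bus (none); mem=20
  op13 P0: load  L1 → S/I/I/I on L1; bus BusRd; mem=50
  op14 P3: store L0 := 5 → I/I/I/M on L0; bus BusRdX; mem=20
  op15 P0: store L4 := 2 → M/I/I/I on L4; bus BusRdX; mem=60
  op16 P0: load  L0 → S/I/I/S on L0; bus BusRd Flush; mem=5
  op17 P0: load  L0 → S/I/I/S on L0; bus (none); mem=5
  op18 P0: load  L0 → S/I/I/S on L0; bus (none); mem=5

memory[L3] = 50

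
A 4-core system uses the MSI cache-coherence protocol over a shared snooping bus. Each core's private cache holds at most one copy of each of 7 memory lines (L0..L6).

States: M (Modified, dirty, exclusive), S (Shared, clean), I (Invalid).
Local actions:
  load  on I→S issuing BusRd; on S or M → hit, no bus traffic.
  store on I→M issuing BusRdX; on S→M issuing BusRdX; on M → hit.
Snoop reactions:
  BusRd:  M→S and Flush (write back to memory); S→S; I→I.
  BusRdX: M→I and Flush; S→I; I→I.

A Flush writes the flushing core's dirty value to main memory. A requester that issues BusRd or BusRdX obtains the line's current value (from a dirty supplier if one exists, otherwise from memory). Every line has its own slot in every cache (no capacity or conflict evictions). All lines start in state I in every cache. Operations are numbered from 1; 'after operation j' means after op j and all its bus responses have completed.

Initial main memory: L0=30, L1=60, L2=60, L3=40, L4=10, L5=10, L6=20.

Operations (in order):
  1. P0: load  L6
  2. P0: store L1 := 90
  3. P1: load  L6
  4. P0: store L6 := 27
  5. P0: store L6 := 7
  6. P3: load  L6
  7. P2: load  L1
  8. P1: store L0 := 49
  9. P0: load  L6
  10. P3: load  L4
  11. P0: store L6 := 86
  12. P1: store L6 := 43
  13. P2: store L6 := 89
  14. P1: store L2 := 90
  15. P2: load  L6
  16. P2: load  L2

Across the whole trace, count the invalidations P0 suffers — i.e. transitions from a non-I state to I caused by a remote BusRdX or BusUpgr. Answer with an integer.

step 1: P0: load  L6  ⟶  SIII  (L6)  txn=BusRd  M[L6]=20
step 2: P0: store L1 := 90  ⟶  MIII  (L1)  txn=BusRdX  M[L1]=60
step 3: P1: load  L6  ⟶  SSII  (L6)  txn=BusRd  M[L6]=20
step 4: P0: store L6 := 27  ⟶  MIII  (L6)  txn=BusRdX  M[L6]=20
step 5: P0: store L6 := 7  ⟶  MIII  (L6)  txn=∅  M[L6]=20
step 6: P3: load  L6  ⟶  SIIS  (L6)  txn=BusRd+Flush  M[L6]=7
step 7: P2: load  L1  ⟶  SISI  (L1)  txn=BusRd+Flush  M[L1]=90
step 8: P1: store L0 := 49  ⟶  IMII  (L0)  txn=BusRdX  M[L0]=30
step 9: P0: load  L6  ⟶  SIIS  (L6)  txn=∅  M[L6]=7
step 10: P3: load  L4  ⟶  IIIS  (L4)  txn=BusRd  M[L4]=10
step 11: P0: store L6 := 86  ⟶  MIII  (L6)  txn=BusRdX  M[L6]=7
step 12: P1: store L6 := 43  ⟶  IMII  (L6)  txn=BusRdX+Flush  M[L6]=86
step 13: P2: store L6 := 89  ⟶  IIMI  (L6)  txn=BusRdX+Flush  M[L6]=43
step 14: P1: store L2 := 90  ⟶  IMII  (L2)  txn=BusRdX  M[L2]=60
step 15: P2: load  L6  ⟶  IIMI  (L6)  txn=∅  M[L6]=43
step 16: P2: load  L2  ⟶  ISSI  (L2)  txn=BusRd+Flush  M[L2]=90

invalidations = 1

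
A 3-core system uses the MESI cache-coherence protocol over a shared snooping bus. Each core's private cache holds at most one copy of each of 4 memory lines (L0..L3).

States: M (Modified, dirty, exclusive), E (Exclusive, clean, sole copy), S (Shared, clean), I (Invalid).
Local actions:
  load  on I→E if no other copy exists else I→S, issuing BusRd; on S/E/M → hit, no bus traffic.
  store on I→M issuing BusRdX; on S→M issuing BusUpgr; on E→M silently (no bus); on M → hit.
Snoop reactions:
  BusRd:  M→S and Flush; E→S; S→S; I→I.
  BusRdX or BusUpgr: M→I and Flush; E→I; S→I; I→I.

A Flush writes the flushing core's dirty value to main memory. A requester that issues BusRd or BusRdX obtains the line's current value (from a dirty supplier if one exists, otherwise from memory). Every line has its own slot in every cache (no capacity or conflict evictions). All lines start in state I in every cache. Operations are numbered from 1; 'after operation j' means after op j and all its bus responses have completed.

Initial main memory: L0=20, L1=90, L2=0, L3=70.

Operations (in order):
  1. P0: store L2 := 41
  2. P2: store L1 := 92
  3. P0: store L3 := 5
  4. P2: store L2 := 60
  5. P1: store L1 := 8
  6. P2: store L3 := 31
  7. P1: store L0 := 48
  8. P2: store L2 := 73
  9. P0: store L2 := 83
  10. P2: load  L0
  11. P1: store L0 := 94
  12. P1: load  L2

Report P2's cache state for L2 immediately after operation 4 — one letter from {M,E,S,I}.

state = M

[1] P0: store L2 := 41 | P0:M(41), P1:I, P2:I | bus: BusRdX
[2] P2: store L1 := 92 | P0:I, P1:I, P2:M(92) | bus: BusRdX
[3] P0: store L3 := 5 | P0:M(5), P1:I, P2:I | bus: BusRdX
[4] P2: store L2 := 60 | P0:I, P1:I, P2:M(60) | bus: BusRdX,Flush
[5] P1: store L1 := 8 | P0:I, P1:M(8), P2:I | bus: BusRdX,Flush
[6] P2: store L3 := 31 | P0:I, P1:I, P2:M(31) | bus: BusRdX,Flush
[7] P1: store L0 := 48 | P0:I, P1:M(48), P2:I | bus: BusRdX
[8] P2: store L2 := 73 | P0:I, P1:I, P2:M(73) | bus: none
[9] P0: store L2 := 83 | P0:M(83), P1:I, P2:I | bus: BusRdX,Flush
[10] P2: load  L0 | P0:I, P1:S(48), P2:S(48) | bus: BusRd,Flush
[11] P1: store L0 := 94 | P0:I, P1:M(94), P2:I | bus: BusUpgr
[12] P1: load  L2 | P0:S(83), P1:S(83), P2:I | bus: BusRd,Flush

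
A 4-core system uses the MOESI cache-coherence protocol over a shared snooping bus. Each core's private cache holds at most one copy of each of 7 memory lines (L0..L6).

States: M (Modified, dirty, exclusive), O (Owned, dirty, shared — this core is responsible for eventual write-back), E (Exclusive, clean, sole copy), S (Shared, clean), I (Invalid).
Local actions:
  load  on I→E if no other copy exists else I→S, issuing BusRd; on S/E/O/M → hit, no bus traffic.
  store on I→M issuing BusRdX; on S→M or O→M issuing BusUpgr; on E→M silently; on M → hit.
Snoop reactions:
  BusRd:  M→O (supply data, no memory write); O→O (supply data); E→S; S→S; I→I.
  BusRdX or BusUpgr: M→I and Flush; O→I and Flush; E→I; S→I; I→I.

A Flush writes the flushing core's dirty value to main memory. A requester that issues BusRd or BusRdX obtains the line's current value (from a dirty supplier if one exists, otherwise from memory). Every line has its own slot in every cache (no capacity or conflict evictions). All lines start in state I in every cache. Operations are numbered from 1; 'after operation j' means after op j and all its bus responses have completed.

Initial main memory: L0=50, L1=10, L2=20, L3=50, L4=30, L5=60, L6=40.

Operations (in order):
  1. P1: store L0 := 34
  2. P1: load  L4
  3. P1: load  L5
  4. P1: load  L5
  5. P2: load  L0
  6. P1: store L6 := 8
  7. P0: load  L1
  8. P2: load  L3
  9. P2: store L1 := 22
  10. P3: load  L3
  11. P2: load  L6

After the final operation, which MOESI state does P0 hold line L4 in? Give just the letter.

1. P1: store L0 := 34  bus=[BusRdX]  L0: P0=I P1=M P2=I P3=I  mem[L0]=50
2. P1: load  L4  bus=[BusRd]  L4: P0=I P1=E P2=I P3=I  mem[L4]=30
3. P1: load  L5  bus=[BusRd]  L5: P0=I P1=E P2=I P3=I  mem[L5]=60
4. P1: load  L5  bus=[-]  L5: P0=I P1=E P2=I P3=I  mem[L5]=60
5. P2: load  L0  bus=[BusRd]  L0: P0=I P1=O P2=S P3=I  mem[L0]=50
6. P1: store L6 := 8  bus=[BusRdX]  L6: P0=I P1=M P2=I P3=I  mem[L6]=40
7. P0: load  L1  bus=[BusRd]  L1: P0=E P1=I P2=I P3=I  mem[L1]=10
8. P2: load  L3  bus=[BusRd]  L3: P0=I P1=I P2=E P3=I  mem[L3]=50
9. P2: store L1 := 22  bus=[BusRdX]  L1: P0=I P1=I P2=M P3=I  mem[L1]=10
10. P3: load  L3  bus=[BusRd]  L3: P0=I P1=I P2=S P3=S  mem[L3]=50
11. P2: load  L6  bus=[BusRd]  L6: P0=I P1=O P2=S P3=I  mem[L6]=40

state = I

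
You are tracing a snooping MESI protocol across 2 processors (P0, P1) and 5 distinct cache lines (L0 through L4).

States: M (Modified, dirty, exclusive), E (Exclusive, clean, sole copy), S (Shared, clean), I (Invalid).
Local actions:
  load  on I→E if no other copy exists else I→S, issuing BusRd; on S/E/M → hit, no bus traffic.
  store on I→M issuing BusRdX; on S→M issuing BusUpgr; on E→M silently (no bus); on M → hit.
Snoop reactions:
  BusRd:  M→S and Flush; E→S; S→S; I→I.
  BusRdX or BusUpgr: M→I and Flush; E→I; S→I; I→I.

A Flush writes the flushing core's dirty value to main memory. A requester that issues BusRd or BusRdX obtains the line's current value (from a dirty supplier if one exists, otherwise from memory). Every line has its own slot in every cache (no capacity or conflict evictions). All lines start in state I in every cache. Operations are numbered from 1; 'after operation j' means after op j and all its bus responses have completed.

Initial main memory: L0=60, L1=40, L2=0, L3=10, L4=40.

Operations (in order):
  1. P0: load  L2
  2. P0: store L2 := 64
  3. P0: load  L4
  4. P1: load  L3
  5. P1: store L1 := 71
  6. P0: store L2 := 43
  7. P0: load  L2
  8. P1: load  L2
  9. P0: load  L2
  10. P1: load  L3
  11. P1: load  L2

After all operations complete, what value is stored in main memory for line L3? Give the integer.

memory[L3] = 10

step 1: P0: load  L2  ⟶  EI  (L2)  txn=BusRd  M[L2]=0
step 2: P0: store L2 := 64  ⟶  MI  (L2)  txn=∅  M[L2]=0
step 3: P0: load  L4  ⟶  EI  (L4)  txn=BusRd  M[L4]=40
step 4: P1: load  L3  ⟶  IE  (L3)  txn=BusRd  M[L3]=10
step 5: P1: store L1 := 71  ⟶  IM  (L1)  txn=BusRdX  M[L1]=40
step 6: P0: store L2 := 43  ⟶  MI  (L2)  txn=∅  M[L2]=0
step 7: P0: load  L2  ⟶  MI  (L2)  txn=∅  M[L2]=0
step 8: P1: load  L2  ⟶  SS  (L2)  txn=BusRd+Flush  M[L2]=43
step 9: P0: load  L2  ⟶  SS  (L2)  txn=∅  M[L2]=43
step 10: P1: load  L3  ⟶  IE  (L3)  txn=∅  M[L3]=10
step 11: P1: load  L2  ⟶  SS  (L2)  txn=∅  M[L2]=43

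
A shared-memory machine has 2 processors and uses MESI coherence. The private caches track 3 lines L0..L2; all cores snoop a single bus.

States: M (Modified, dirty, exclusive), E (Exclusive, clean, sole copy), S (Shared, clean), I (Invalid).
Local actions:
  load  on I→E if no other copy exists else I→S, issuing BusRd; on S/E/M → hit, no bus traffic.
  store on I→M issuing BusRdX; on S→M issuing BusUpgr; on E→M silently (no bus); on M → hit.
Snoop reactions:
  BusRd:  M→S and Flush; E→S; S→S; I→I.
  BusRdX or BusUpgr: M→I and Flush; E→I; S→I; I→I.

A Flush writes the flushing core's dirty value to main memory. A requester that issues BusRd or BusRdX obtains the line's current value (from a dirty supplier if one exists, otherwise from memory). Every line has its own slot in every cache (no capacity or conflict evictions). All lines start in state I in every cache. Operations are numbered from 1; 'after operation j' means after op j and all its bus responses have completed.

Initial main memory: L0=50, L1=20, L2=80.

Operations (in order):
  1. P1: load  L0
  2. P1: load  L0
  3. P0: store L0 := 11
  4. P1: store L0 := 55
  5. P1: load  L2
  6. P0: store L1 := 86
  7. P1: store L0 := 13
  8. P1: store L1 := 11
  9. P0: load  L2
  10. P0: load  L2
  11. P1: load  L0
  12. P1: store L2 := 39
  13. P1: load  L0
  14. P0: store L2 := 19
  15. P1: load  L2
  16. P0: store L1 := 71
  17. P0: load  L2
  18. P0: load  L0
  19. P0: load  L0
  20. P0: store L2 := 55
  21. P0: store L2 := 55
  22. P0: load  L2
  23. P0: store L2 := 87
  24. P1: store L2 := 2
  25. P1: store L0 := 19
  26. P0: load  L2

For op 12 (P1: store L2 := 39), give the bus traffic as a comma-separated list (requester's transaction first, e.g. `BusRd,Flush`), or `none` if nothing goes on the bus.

bus = BusUpgr

  op1 P1: load  L0 → I/E on L0; bus BusRd; mem=50
  op2 P1: load  L0 → I/E on L0; bus (none); mem=50
  op3 P0: store L0 := 11 → M/I on L0; bus BusRdX; mem=50
  op4 P1: store L0 := 55 → I/M on L0; bus BusRdX Flush; mem=11
  op5 P1: load  L2 → I/E on L2; bus BusRd; mem=80
  op6 P0: store L1 := 86 → M/I on L1; bus BusRdX; mem=20
  op7 P1: store L0 := 13 → I/M on L0; bus (none); mem=11
  op8 P1: store L1 := 11 → I/M on L1; bus BusRdX Flush; mem=86
  op9 P0: load  L2 → S/S on L2; bus BusRd; mem=80
  op10 P0: load  L2 → S/S on L2; bus (none); mem=80
  op11 P1: load  L0 → I/M on L0; bus (none); mem=11
  op12 P1: store L2 := 39 → I/M on L2; bus BusUpgr; mem=80
  op13 P1: load  L0 → I/M on L0; bus (none); mem=11
  op14 P0: store L2 := 19 → M/I on L2; bus BusRdX Flush; mem=39
  op15 P1: load  L2 → S/S on L2; bus BusRd Flush; mem=19
  op16 P0: store L1 := 71 → M/I on L1; bus BusRdX Flush; mem=11
  op17 P0: load  L2 → S/S on L2; bus (none); mem=19
  op18 P0: load  L0 → S/S on L0; bus BusRd Flush; mem=13
  op19 P0: load  L0 → S/S on L0; bus (none); mem=13
  op20 P0: store L2 := 55 → M/I on L2; bus BusUpgr; mem=19
  op21 P0: store L2 := 55 → M/I on L2; bus (none); mem=19
  op22 P0: load  L2 → M/I on L2; bus (none); mem=19
  op23 P0: store L2 := 87 → M/I on L2; bus (none); mem=19
  op24 P1: store L2 := 2 → I/M on L2; bus BusRdX Flush; mem=87
  op25 P1: store L0 := 19 → I/M on L0; bus BusUpgr; mem=13
  op26 P0: load  L2 → S/S on L2; bus BusRd Flush; mem=2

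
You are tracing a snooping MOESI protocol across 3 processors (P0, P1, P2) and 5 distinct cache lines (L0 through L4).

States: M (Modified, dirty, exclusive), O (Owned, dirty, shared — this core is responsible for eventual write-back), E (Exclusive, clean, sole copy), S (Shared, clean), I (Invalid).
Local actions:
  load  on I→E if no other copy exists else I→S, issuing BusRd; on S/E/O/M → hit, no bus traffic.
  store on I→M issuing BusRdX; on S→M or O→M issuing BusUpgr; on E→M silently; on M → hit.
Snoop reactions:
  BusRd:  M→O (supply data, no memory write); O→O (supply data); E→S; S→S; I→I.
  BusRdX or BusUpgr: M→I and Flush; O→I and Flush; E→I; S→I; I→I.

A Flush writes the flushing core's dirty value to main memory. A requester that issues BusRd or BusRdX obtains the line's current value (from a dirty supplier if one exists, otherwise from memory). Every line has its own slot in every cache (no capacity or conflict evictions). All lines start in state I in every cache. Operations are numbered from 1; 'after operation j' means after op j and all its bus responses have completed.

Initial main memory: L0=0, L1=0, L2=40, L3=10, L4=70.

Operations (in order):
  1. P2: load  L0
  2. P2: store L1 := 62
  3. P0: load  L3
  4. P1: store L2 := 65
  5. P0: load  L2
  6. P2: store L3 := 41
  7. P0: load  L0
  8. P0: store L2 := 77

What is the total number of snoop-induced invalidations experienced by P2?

invalidations = 0

[1] P2: load  L0 | P0:I, P1:I, P2:E(0) | bus: BusRd
[2] P2: store L1 := 62 | P0:I, P1:I, P2:M(62) | bus: BusRdX
[3] P0: load  L3 | P0:E(10), P1:I, P2:I | bus: BusRd
[4] P1: store L2 := 65 | P0:I, P1:M(65), P2:I | bus: BusRdX
[5] P0: load  L2 | P0:S(65), P1:O(65), P2:I | bus: BusRd
[6] P2: store L3 := 41 | P0:I, P1:I, P2:M(41) | bus: BusRdX
[7] P0: load  L0 | P0:S(0), P1:I, P2:S(0) | bus: BusRd
[8] P0: store L2 := 77 | P0:M(77), P1:I, P2:I | bus: BusUpgr,Flush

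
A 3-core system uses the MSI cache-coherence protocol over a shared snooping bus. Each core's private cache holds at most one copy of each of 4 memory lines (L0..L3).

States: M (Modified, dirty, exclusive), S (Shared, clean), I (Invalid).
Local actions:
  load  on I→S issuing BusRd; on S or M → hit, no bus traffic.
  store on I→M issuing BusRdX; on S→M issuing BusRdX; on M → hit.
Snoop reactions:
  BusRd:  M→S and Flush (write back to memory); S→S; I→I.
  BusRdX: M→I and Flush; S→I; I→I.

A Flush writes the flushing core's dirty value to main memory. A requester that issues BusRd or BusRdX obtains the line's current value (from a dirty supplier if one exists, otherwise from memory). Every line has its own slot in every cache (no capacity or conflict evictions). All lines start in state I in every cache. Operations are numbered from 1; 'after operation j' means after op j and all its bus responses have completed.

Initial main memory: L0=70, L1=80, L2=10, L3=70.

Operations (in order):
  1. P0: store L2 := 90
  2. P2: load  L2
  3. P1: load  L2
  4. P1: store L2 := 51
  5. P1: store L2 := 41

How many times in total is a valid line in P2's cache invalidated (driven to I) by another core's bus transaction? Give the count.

invalidations = 1

  op1 P0: store L2 := 90 → M/I/I on L2; bus BusRdX; mem=10
  op2 P2: load  L2 → S/I/S on L2; bus BusRd Flush; mem=90
  op3 P1: load  L2 → S/S/S on L2; bus BusRd; mem=90
  op4 P1: store L2 := 51 → I/M/I on L2; bus BusRdX; mem=90
  op5 P1: store L2 := 41 → I/M/I on L2; bus (none); mem=90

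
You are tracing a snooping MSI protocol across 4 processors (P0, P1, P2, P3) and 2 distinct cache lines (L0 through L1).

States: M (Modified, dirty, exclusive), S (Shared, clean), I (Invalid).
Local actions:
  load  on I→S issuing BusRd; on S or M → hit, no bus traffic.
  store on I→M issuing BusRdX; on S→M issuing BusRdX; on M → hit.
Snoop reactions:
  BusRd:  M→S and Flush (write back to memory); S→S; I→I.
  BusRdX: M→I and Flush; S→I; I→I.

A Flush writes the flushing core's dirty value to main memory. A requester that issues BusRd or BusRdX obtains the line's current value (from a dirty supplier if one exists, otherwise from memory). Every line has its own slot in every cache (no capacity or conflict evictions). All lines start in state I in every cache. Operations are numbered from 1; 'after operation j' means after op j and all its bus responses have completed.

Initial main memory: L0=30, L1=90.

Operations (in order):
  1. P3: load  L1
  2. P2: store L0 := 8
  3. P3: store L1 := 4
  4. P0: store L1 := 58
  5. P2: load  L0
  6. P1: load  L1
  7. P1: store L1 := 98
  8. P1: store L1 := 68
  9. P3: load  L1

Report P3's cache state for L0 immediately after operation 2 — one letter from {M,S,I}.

1. P3: load  L1  bus=[BusRd]  L1: P0=I P1=I P2=I P3=S  mem[L1]=90
2. P2: store L0 := 8  bus=[BusRdX]  L0: P0=I P1=I P2=M P3=I  mem[L0]=30
3. P3: store L1 := 4  bus=[BusRdX]  L1: P0=I P1=I P2=I P3=M  mem[L1]=90
4. P0: store L1 := 58  bus=[BusRdX,Flush]  L1: P0=M P1=I P2=I P3=I  mem[L1]=4
5. P2: load  L0  bus=[-]  L0: P0=I P1=I P2=M P3=I  mem[L0]=30
6. P1: load  L1  bus=[BusRd,Flush]  L1: P0=S P1=S P2=I P3=I  mem[L1]=58
7. P1: store L1 := 98  bus=[BusRdX]  L1: P0=I P1=M P2=I P3=I  mem[L1]=58
8. P1: store L1 := 68  bus=[-]  L1: P0=I P1=M P2=I P3=I  mem[L1]=58
9. P3: load  L1  bus=[BusRd,Flush]  L1: P0=I P1=S P2=I P3=S  mem[L1]=68

state = I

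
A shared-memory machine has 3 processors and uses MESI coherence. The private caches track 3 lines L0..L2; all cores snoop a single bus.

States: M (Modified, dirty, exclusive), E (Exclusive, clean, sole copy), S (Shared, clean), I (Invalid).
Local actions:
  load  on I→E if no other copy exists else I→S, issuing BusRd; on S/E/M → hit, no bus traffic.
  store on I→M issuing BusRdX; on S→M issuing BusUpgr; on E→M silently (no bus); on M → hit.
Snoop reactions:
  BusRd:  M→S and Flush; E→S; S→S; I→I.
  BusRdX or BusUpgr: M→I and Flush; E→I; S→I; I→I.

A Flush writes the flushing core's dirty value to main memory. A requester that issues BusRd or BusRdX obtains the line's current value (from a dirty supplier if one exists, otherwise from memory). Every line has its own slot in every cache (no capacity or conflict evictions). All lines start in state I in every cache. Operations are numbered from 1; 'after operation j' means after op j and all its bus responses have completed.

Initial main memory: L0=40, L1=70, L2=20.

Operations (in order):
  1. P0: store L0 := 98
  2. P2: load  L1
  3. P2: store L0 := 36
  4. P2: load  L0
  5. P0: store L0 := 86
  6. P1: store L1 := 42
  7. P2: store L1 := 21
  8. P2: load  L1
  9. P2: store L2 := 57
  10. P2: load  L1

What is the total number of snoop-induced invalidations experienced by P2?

invalidations = 2

step 1: P0: store L0 := 98  ⟶  MII  (L0)  txn=BusRdX  M[L0]=40
step 2: P2: load  L1  ⟶  IIE  (L1)  txn=BusRd  M[L1]=70
step 3: P2: store L0 := 36  ⟶  IIM  (L0)  txn=BusRdX+Flush  M[L0]=98
step 4: P2: load  L0  ⟶  IIM  (L0)  txn=∅  M[L0]=98
step 5: P0: store L0 := 86  ⟶  MII  (L0)  txn=BusRdX+Flush  M[L0]=36
step 6: P1: store L1 := 42  ⟶  IMI  (L1)  txn=BusRdX  M[L1]=70
step 7: P2: store L1 := 21  ⟶  IIM  (L1)  txn=BusRdX+Flush  M[L1]=42
step 8: P2: load  L1  ⟶  IIM  (L1)  txn=∅  M[L1]=42
step 9: P2: store L2 := 57  ⟶  IIM  (L2)  txn=BusRdX  M[L2]=20
step 10: P2: load  L1  ⟶  IIM  (L1)  txn=∅  M[L1]=42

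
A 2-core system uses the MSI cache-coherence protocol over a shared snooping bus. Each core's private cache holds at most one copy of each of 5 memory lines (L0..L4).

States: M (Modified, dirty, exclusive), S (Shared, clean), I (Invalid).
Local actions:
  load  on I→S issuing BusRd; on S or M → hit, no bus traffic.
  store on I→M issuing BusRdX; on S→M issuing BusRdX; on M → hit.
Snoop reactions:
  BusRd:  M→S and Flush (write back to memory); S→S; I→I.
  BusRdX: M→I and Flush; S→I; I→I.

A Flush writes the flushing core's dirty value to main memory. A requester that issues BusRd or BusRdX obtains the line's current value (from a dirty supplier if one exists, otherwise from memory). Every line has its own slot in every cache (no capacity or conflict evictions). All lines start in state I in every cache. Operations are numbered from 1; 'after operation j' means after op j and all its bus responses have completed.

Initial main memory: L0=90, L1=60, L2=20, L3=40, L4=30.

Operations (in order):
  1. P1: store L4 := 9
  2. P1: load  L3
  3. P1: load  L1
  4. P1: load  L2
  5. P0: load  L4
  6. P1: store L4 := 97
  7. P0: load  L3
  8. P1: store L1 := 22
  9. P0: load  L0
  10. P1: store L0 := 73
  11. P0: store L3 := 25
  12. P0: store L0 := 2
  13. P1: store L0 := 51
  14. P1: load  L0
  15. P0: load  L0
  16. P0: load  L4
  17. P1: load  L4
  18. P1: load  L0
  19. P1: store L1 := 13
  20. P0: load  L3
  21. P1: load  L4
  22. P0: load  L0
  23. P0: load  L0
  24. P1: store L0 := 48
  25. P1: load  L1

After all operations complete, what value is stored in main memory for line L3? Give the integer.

memory[L3] = 40

[1] P1: store L4 := 9 | P0:I, P1:M(9) | bus: BusRdX
[2] P1: load  L3 | P0:I, P1:S(40) | bus: BusRd
[3] P1: load  L1 | P0:I, P1:S(60) | bus: BusRd
[4] P1: load  L2 | P0:I, P1:S(20) | bus: BusRd
[5] P0: load  L4 | P0:S(9), P1:S(9) | bus: BusRd,Flush
[6] P1: store L4 := 97 | P0:I, P1:M(97) | bus: BusRdX
[7] P0: load  L3 | P0:S(40), P1:S(40) | bus: BusRd
[8] P1: store L1 := 22 | P0:I, P1:M(22) | bus: BusRdX
[9] P0: load  L0 | P0:S(90), P1:I | bus: BusRd
[10] P1: store L0 := 73 | P0:I, P1:M(73) | bus: BusRdX
[11] P0: store L3 := 25 | P0:M(25), P1:I | bus: BusRdX
[12] P0: store L0 := 2 | P0:M(2), P1:I | bus: BusRdX,Flush
[13] P1: store L0 := 51 | P0:I, P1:M(51) | bus: BusRdX,Flush
[14] P1: load  L0 | P0:I, P1:M(51) | bus: none
[15] P0: load  L0 | P0:S(51), P1:S(51) | bus: BusRd,Flush
[16] P0: load  L4 | P0:S(97), P1:S(97) | bus: BusRd,Flush
[17] P1: load  L4 | P0:S(97), P1:S(97) | bus: none
[18] P1: load  L0 | P0:S(51), P1:S(51) | bus: none
[19] P1: store L1 := 13 | P0:I, P1:M(13) | bus: none
[20] P0: load  L3 | P0:M(25), P1:I | bus: none
[21] P1: load  L4 | P0:S(97), P1:S(97) | bus: none
[22] P0: load  L0 | P0:S(51), P1:S(51) | bus: none
[23] P0: load  L0 | P0:S(51), P1:S(51) | bus: none
[24] P1: store L0 := 48 | P0:I, P1:M(48) | bus: BusRdX
[25] P1: load  L1 | P0:I, P1:M(13) | bus: none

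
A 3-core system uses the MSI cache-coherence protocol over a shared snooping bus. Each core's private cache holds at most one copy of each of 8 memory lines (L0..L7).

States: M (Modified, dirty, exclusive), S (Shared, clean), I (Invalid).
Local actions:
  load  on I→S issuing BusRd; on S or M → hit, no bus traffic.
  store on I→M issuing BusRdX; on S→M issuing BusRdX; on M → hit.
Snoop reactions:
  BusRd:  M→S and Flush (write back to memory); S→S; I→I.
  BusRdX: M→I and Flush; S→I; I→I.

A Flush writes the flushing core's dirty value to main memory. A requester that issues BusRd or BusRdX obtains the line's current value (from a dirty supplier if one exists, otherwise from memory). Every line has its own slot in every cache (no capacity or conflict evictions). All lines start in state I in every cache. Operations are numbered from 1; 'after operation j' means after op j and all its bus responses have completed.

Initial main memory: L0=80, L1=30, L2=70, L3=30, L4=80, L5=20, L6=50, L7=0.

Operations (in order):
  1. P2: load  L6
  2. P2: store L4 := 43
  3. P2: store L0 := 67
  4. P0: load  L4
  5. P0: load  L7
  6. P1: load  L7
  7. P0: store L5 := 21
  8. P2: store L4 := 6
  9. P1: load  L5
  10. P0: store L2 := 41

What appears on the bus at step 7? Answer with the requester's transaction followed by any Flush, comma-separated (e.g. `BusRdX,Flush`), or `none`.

[1] P2: load  L6 | P0:I, P1:I, P2:S(50) | bus: BusRd
[2] P2: store L4 := 43 | P0:I, P1:I, P2:M(43) | bus: BusRdX
[3] P2: store L0 := 67 | P0:I, P1:I, P2:M(67) | bus: BusRdX
[4] P0: load  L4 | P0:S(43), P1:I, P2:S(43) | bus: BusRd,Flush
[5] P0: load  L7 | P0:S(0), P1:I, P2:I | bus: BusRd
[6] P1: load  L7 | P0:S(0), P1:S(0), P2:I | bus: BusRd
[7] P0: store L5 := 21 | P0:M(21), P1:I, P2:I | bus: BusRdX
[8] P2: store L4 := 6 | P0:I, P1:I, P2:M(6) | bus: BusRdX
[9] P1: load  L5 | P0:S(21), P1:S(21), P2:I | bus: BusRd,Flush
[10] P0: store L2 := 41 | P0:M(41), P1:I, P2:I | bus: BusRdX

bus = BusRdX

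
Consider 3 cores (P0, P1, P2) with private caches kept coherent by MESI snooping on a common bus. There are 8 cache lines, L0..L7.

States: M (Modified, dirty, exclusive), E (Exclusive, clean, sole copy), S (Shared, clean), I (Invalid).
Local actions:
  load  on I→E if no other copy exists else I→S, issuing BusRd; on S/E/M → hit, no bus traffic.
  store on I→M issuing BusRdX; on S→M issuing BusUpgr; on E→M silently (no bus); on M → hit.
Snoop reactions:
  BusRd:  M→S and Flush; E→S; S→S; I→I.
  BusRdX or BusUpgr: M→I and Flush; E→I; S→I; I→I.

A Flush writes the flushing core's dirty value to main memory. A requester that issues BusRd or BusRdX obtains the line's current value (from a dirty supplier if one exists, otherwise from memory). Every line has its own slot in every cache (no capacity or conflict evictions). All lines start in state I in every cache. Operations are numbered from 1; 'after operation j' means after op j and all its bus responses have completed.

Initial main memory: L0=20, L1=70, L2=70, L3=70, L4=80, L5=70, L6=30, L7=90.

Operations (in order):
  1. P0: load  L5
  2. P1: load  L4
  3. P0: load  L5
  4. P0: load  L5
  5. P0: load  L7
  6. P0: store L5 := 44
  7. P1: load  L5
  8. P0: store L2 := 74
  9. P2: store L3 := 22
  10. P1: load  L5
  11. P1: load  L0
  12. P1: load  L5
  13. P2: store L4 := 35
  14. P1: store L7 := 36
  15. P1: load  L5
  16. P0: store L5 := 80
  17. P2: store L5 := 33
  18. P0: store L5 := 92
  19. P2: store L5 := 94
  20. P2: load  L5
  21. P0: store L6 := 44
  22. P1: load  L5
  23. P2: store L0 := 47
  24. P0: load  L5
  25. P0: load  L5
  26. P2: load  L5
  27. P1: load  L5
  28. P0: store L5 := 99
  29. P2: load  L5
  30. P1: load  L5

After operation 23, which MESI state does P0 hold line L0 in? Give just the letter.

[1] P0: load  L5 | P0:E(70), P1:I, P2:I | bus: BusRd
[2] P1: load  L4 | P0:I, P1:E(80), P2:I | bus: BusRd
[3] P0: load  L5 | P0:E(70), P1:I, P2:I | bus: none
[4] P0: load  L5 | P0:E(70), P1:I, P2:I | bus: none
[5] P0: load  L7 | P0:E(90), P1:I, P2:I | bus: BusRd
[6] P0: store L5 := 44 | P0:M(44), P1:I, P2:I | bus: none
[7] P1: load  L5 | P0:S(44), P1:S(44), P2:I | bus: BusRd,Flush
[8] P0: store L2 := 74 | P0:M(74), P1:I, P2:I | bus: BusRdX
[9] P2: store L3 := 22 | P0:I, P1:I, P2:M(22) | bus: BusRdX
[10] P1: load  L5 | P0:S(44), P1:S(44), P2:I | bus: none
[11] P1: load  L0 | P0:I, P1:E(20), P2:I | bus: BusRd
[12] P1: load  L5 | P0:S(44), P1:S(44), P2:I | bus: none
[13] P2: store L4 := 35 | P0:I, P1:I, P2:M(35) | bus: BusRdX
[14] P1: store L7 := 36 | P0:I, P1:M(36), P2:I | bus: BusRdX
[15] P1: load  L5 | P0:S(44), P1:S(44), P2:I | bus: none
[16] P0: store L5 := 80 | P0:M(80), P1:I, P2:I | bus: BusUpgr
[17] P2: store L5 := 33 | P0:I, P1:I, P2:M(33) | bus: BusRdX,Flush
[18] P0: store L5 := 92 | P0:M(92), P1:I, P2:I | bus: BusRdX,Flush
[19] P2: store L5 := 94 | P0:I, P1:I, P2:M(94) | bus: BusRdX,Flush
[20] P2: load  L5 | P0:I, P1:I, P2:M(94) | bus: none
[21] P0: store L6 := 44 | P0:M(44), P1:I, P2:I | bus: BusRdX
[22] P1: load  L5 | P0:I, P1:S(94), P2:S(94) | bus: BusRd,Flush
[23] P2: store L0 := 47 | P0:I, P1:I, P2:M(47) | bus: BusRdX
[24] P0: load  L5 | P0:S(94), P1:S(94), P2:S(94) | bus: BusRd
[25] P0: load  L5 | P0:S(94), P1:S(94), P2:S(94) | bus: none
[26] P2: load  L5 | P0:S(94), P1:S(94), P2:S(94) | bus: none
[27] P1: load  L5 | P0:S(94), P1:S(94), P2:S(94) | bus: none
[28] P0: store L5 := 99 | P0:M(99), P1:I, P2:I | bus: BusUpgr
[29] P2: load  L5 | P0:S(99), P1:I, P2:S(99) | bus: BusRd,Flush
[30] P1: load  L5 | P0:S(99), P1:S(99), P2:S(99) | bus: BusRd

state = I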